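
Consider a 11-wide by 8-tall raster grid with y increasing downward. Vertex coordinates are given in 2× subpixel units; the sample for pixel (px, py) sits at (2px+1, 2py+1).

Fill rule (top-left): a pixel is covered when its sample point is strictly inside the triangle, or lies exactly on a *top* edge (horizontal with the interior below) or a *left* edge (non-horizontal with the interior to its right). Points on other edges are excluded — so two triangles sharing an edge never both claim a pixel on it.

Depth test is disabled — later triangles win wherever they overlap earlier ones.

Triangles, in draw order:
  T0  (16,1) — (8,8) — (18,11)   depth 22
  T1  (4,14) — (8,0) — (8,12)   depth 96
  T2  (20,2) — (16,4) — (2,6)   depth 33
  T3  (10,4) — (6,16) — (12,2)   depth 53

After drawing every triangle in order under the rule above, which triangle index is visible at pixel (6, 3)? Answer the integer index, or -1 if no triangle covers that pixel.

T0:
  2·area = 94  (B↔C swapped to make it positive)
  edge (16, 1)→(18, 11): d=(2,10) right/bottom  bias=-1
  edge (18, 11)→(8, 8): d=(-10,-3) top-left  bias=+0
  edge (8, 8)→(16, 1): d=(8,-7) top-left  bias=+0
    (7,1)@(15, 3): e=[14,71,9] → █
    (8,1)@(17, 3): e=[-6,77,23] → ·
    (6,2)@(13, 5): e=[38,45,11] → █
    (8,2)@(17, 5): e=[-2,57,39] → ·
    (5,3)@(11, 7): e=[62,19,13] → █
    (8,3)@(17, 7): e=[2,37,55] → █
    (9,3)@(19, 7): e=[-18,43,69] → ·
    (5,4)@(11, 9): e=[66,-1,29] → ·
    (6,4)@(13, 9): e=[46,5,43] → █
    (9,4)@(19, 9): e=[-14,23,85] → ·
    (6,5)@(13, 11): e=[50,-15,59] → ·
    (7,5)@(15, 11): e=[30,-9,73] → ·
  covered (10 px):
    · · · · · · · · · · ·
    · · · · · · · █ · · ·
    · · · · · · █ █ · · ·
    · · · · · █ █ █ █ · ·
    · · · · · · █ █ █ · ·
    · · · · · · · · · · ·
    · · · · · · · · · · ·
    · · · · · · · · · · ·
T1:
  2·area = 48
  edge (4, 14)→(8, 0): d=(4,-14) top-left  bias=+0
  edge (8, 0)→(8, 12): d=(0,12) right/bottom  bias=-1
  edge (8, 12)→(4, 14): d=(-4,2) right/bottom  bias=-1
    (3,2)@(7, 5): e=[6,12,30] → █
    (4,2)@(9, 5): e=[34,-12,26] → ·
    (3,3)@(7, 7): e=[14,12,22] → █
    (4,3)@(9, 7): e=[42,-12,18] → ·
    (3,4)@(7, 9): e=[22,12,14] → █
    (4,4)@(9, 9): e=[50,-12,10] → ·
    (2,5)@(5, 11): e=[2,36,10] → █
    (4,5)@(9, 11): e=[58,-12,2] → ·
    (2,6)@(5, 13): e=[10,36,2] → █
    (3,6)@(7, 13): e=[38,12,-2] → ·
    (2,7)@(5, 15): e=[18,36,-6] → ·
  covered (6 px):
    · · · · · · · · · · ·
    · · · · · · · · · · ·
    · · · █ · · · · · · ·
    · · · █ · · · · · · ·
    · · · █ · · · · · · ·
    · · █ █ · · · · · · ·
    · · █ · · · · · · · ·
    · · · · · · · · · · ·
T2:
  2·area = 20
  edge (20, 2)→(16, 4): d=(-4,2) right/bottom  bias=-1
  edge (16, 4)→(2, 6): d=(-14,2) right/bottom  bias=-1
  edge (2, 6)→(20, 2): d=(18,-4) top-left  bias=+0
    (8,1)@(17, 3): e=[2,12,6] → █
    (9,1)@(19, 3): e=[-2,8,14] → ·
    (3,2)@(7, 5): e=[14,4,2] → █
    (4,2)@(9, 5): e=[10,0,10] → ·  [on edge]
    (8,2)@(17, 5): e=[-6,-16,42] → ·
    (3,3)@(7, 7): e=[6,-24,38] → ·
  covered (2 px):
    · · · · · · · · · · ·
    · · · · · · · · █ · ·
    · · · █ · · · · · · ·
    · · · · · · · · · · ·
    · · · · · · · · · · ·
    · · · · · · · · · · ·
    · · · · · · · · · · ·
    · · · · · · · · · · ·
T3:
  2·area = 16  (B↔C swapped to make it positive)
  edge (10, 4)→(12, 2): d=(2,-2) top-left  bias=+0
  edge (12, 2)→(6, 16): d=(-6,14) right/bottom  bias=-1
  edge (6, 16)→(10, 4): d=(4,-12) top-left  bias=+0
    (5,0)@(11, 1): e=[-4,20,0] → ·  [on edge]
    (6,0)@(13, 1): e=[0,-8,24] → ·  [on edge]
    (5,1)@(11, 3): e=[0,8,8] → █  [on edge]
    (6,1)@(13, 3): e=[4,-20,32] → ·
    (4,2)@(9, 5): e=[0,24,-8] → ·  [on edge]
    (5,2)@(11, 5): e=[4,-4,16] → ·
    (3,3)@(7, 7): e=[0,40,-24] → ·  [on edge]
    (4,3)@(9, 7): e=[4,12,0] → █  [on edge]
    (5,3)@(11, 7): e=[8,-16,24] → ·
    (2,4)@(5, 9): e=[0,56,-40] → ·  [on edge]
    (4,4)@(9, 9): e=[8,0,8] → ·  [on edge]
    (1,5)@(3, 11): e=[0,72,-56] → ·  [on edge]
    (0,6)@(1, 13): e=[0,88,-72] → ·  [on edge]
    (3,6)@(7, 13): e=[12,4,0] → █  [on edge]
  covered (3 px):
    · · · · · · · · · · ·
    · · · · · █ · · · · ·
    · · · · · · · · · · ·
    · · · · █ · · · · · ·
    · · · · · · · · · · ·
    · · · · · · · · · · ·
    · · · █ · · · · · · ·
    · · · · · · · · · · ·

Z-buffer (winner per pixel, '.' = empty):
  . . . . . . . . . . .
  . . . . . 3 . 0 2 . .
  . . . 2 . . 0 0 . . .
  . . . 1 3 0 0 0 0 . .
  . . . 1 . . 0 0 0 . .
  . . 1 1 . . . . . . .
  . . 1 3 . . . . . . .
  . . . . . . . . . . .

Answer: 0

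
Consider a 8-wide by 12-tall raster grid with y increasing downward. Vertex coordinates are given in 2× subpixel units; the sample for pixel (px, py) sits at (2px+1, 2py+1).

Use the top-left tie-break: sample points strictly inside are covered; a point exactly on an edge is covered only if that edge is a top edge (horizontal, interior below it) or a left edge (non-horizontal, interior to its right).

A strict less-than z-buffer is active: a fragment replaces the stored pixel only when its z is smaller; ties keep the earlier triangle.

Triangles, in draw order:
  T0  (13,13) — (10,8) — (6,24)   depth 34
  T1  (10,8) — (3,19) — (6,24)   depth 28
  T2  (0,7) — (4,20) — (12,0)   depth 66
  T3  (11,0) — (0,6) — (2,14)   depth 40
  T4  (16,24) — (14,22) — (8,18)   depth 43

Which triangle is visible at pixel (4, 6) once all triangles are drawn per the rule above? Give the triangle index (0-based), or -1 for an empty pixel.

T0:
  2·area = 68  (B↔C swapped to make it positive)
  edge (13, 13)→(6, 24): d=(-7,11) right/bottom  bias=-1
  edge (6, 24)→(10, 8): d=(4,-16) top-left  bias=+0
  edge (10, 8)→(13, 13): d=(3,5) right/bottom  bias=-1
    (3,1)@(7, 3): e=[136,-68,0] → ·  [on edge]
    (5,5)@(11, 11): e=[36,28,4] → #
    (6,5)@(13, 11): e=[14,60,-6] → ·
    (4,6)@(9, 13): e=[44,4,20] → #
    (6,6)@(13, 13): e=[0,68,0] → ·  [on edge]
    (4,7)@(9, 15): e=[30,12,26] → #
    (6,7)@(13, 15): e=[-14,76,6] → ·
    (4,8)@(9, 17): e=[16,20,32] → #
    (5,8)@(11, 17): e=[-6,52,22] → ·
    (4,9)@(9, 19): e=[2,28,38] → #
    (5,9)@(11, 19): e=[-20,60,28] → ·
    (3,10)@(7, 21): e=[10,4,54] → #
  covered (8 px):
    · · · · · · · ·
    · · · · · · · ·
    · · · · · · · ·
    · · · · · · · ·
    · · · · · · · ·
    · · · · · # · ·
    · · · · # # · ·
    · · · · # # · ·
    · · · · # · · ·
    · · · · # · · ·
    · · · # · · · ·
    · · · · · · · ·
T1:
  2·area = 68  (B↔C swapped to make it positive)
  edge (10, 8)→(6, 24): d=(-4,16) right/bottom  bias=-1
  edge (6, 24)→(3, 19): d=(-3,-5) top-left  bias=+0
  edge (3, 19)→(10, 8): d=(7,-11) top-left  bias=+0
    (4,5)@(9, 11): e=[4,54,10] → #
    (5,5)@(11, 11): e=[-28,64,32] → ·
    (3,6)@(7, 13): e=[28,38,2] → #
    (4,6)@(9, 13): e=[-4,48,24] → ·
    (3,7)@(7, 15): e=[20,32,16] → #
    (4,7)@(9, 15): e=[-12,42,38] → ·
    (2,8)@(5, 17): e=[44,16,8] → #
    (4,8)@(9, 17): e=[-20,36,52] → ·
    (1,9)@(3, 19): e=[68,0,0] → #  [on edge]
    (4,9)@(9, 19): e=[-28,30,66] → ·
    (1,10)@(3, 21): e=[60,-6,14] → ·
    (2,10)@(5, 21): e=[28,4,36] → #
  covered (9 px):
    · · · · · · · ·
    · · · · · · · ·
    · · · · · · · ·
    · · · · · · · ·
    · · · · · · · ·
    · · · · # · · ·
    · · · # · · · ·
    · · · # · · · ·
    · · # # · · · ·
    · # # # · · · ·
    · · # · · · · ·
    · · · · · · · ·
T2:
  2·area = 184  (B↔C swapped to make it positive)
  edge (0, 7)→(12, 0): d=(12,-7) top-left  bias=+0
  edge (12, 0)→(4, 20): d=(-8,20) right/bottom  bias=-1
  edge (4, 20)→(0, 7): d=(-4,-13) top-left  bias=+0
    (5,0)@(11, 1): e=[5,12,167] → #
    (6,0)@(13, 1): e=[19,-28,193] → ·
    (3,1)@(7, 3): e=[1,76,107] → #
    (4,1)@(9, 3): e=[15,36,133] → #
    (5,1)@(11, 3): e=[29,-4,159] → ·
    (2,2)@(5, 5): e=[11,100,73] → #
    (5,2)@(11, 5): e=[53,-20,151] → ·
    (0,3)@(1, 7): e=[7,164,13] → #
    (1,3)@(3, 7): e=[21,124,39] → #
    (5,3)@(11, 7): e=[77,-36,143] → ·
    (0,4)@(1, 9): e=[31,148,5] → #
    (4,4)@(9, 9): e=[87,-12,109] → ·
  covered (23 px):
    · · · · · # · ·
    · · · # # · · ·
    · · # # # · · ·
    # # # # # · · ·
    # # # # · · · ·
    · # # # · · · ·
    · # # · · · · ·
    · # # · · · · ·
    · · # · · · · ·
    · · · · · · · ·
    · · · · · · · ·
    · · · · · · · ·
T3:
  2·area = 100  (B↔C swapped to make it positive)
  edge (11, 0)→(2, 14): d=(-9,14) right/bottom  bias=-1
  edge (2, 14)→(0, 6): d=(-2,-8) top-left  bias=+0
  edge (0, 6)→(11, 0): d=(11,-6) top-left  bias=+0
    (3,1)@(7, 3): e=[29,62,9] → #
    (4,1)@(9, 3): e=[1,78,21] → #
    (5,1)@(11, 3): e=[-27,94,33] → ·
    (1,2)@(3, 5): e=[67,26,7] → #
    (2,2)@(5, 5): e=[39,42,19] → #
    (4,2)@(9, 5): e=[-17,74,43] → ·
    (0,3)@(1, 7): e=[77,6,17] → #
    (3,3)@(7, 7): e=[-7,54,53] → ·
    (0,4)@(1, 9): e=[59,2,39] → #
    (3,4)@(7, 9): e=[-25,50,75] → ·
    (0,5)@(1, 11): e=[41,-2,61] → ·
    (1,5)@(3, 11): e=[13,14,73] → #
  covered (12 px):
    · · · · · · · ·
    · · · # # · · ·
    · # # # · · · ·
    # # # · · · · ·
    # # # · · · · ·
    · # · · · · · ·
    · · · · · · · ·
    · · · · · · · ·
    · · · · · · · ·
    · · · · · · · ·
    · · · · · · · ·
    · · · · · · · ·
T4:
  2·area = 4  (B↔C swapped to make it positive)
  edge (16, 24)→(8, 18): d=(-8,-6) top-left  bias=+0
  edge (8, 18)→(14, 22): d=(6,4) right/bottom  bias=-1
  edge (14, 22)→(16, 24): d=(2,2) right/bottom  bias=-1
    (0,4)@(1, 9): e=[30,-26,0] → ·  [on edge]
    (1,5)@(3, 11): e=[26,-22,0] → ·  [on edge]
    (2,6)@(5, 13): e=[22,-18,0] → ·  [on edge]
    (3,7)@(7, 15): e=[18,-14,0] → ·  [on edge]
    (4,8)@(9, 17): e=[14,-10,0] → ·  [on edge]
    (5,9)@(11, 19): e=[10,-6,0] → ·  [on edge]
    (6,10)@(13, 21): e=[6,-2,0] → ·  [on edge]
    (7,11)@(15, 23): e=[2,2,0] → ·  [on edge]
  covered (0 px):
    · · · · · · · ·
    · · · · · · · ·
    · · · · · · · ·
    · · · · · · · ·
    · · · · · · · ·
    · · · · · · · ·
    · · · · · · · ·
    · · · · · · · ·
    · · · · · · · ·
    · · · · · · · ·
    · · · · · · · ·
    · · · · · · · ·

Z-buffer (winner per pixel, '.' = empty):
  . . . . . 2 . .
  . . . 3 3 . . .
  . 3 3 3 2 . . .
  3 3 3 2 2 . . .
  3 3 3 2 . . . .
  . 3 2 2 1 0 . .
  . 2 2 1 0 0 . .
  . 2 2 1 0 0 . .
  . . 1 1 0 . . .
  . 1 1 1 0 . . .
  . . 1 0 . . . .
  . . . . . . . .

Answer: 0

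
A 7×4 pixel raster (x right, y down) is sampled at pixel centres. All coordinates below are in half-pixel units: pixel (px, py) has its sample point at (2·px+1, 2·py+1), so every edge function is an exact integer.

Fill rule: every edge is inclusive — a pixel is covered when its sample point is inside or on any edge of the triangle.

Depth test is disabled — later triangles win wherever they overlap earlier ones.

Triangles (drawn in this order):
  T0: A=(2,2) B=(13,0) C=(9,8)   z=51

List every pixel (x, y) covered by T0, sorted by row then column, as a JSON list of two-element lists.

T0:
  2·area = 80
  edge (2, 2)→(13, 0): d=(11,-2) inclusive
  edge (13, 0)→(9, 8): d=(-4,8) inclusive
  edge (9, 8)→(2, 2): d=(-7,-6) inclusive
    (4,0)@(9, 1): e=[3,28,49] → █
    (5,0)@(11, 1): e=[7,12,61] → █
    (6,0)@(13, 1): e=[11,-4,73] → ·
    (2,1)@(5, 3): e=[17,52,11] → █
    (3,1)@(7, 3): e=[21,36,23] → █
    (6,1)@(13, 3): e=[33,-12,59] → ·
    (2,2)@(5, 5): e=[39,44,-3] → ·
    (3,2)@(7, 5): e=[43,28,9] → █
    (5,2)@(11, 5): e=[51,-4,33] → ·
    (3,3)@(7, 7): e=[65,20,-5] → ·
    (4,3)@(9, 7): e=[69,4,7] → █
    (5,3)@(11, 7): e=[73,-12,19] → ·
  covered (9 px):
    · · · · █ █ ·
    · · █ █ █ █ ·
    · · · █ █ · ·
    · · · · █ · ·

Result: [[4,0],[5,0],[2,1],[3,1],[4,1],[5,1],[3,2],[4,2],[4,3]]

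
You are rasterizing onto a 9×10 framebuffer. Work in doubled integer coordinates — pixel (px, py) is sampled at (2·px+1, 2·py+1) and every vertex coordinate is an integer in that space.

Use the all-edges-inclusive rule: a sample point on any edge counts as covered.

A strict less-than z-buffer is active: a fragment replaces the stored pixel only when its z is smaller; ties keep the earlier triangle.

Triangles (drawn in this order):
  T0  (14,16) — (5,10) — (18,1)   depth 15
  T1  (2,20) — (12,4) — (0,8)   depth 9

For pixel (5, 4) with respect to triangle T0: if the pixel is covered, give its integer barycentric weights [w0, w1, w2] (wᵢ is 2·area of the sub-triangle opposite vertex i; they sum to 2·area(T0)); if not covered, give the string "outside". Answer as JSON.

T0:
  2·area = 159
  edge (14, 16)→(5, 10): d=(-9,-6) inclusive
  edge (5, 10)→(18, 1): d=(13,-9) inclusive
  edge (18, 1)→(14, 16): d=(-4,15) inclusive
    (8,1)@(17, 3): e=[135,17,7] → █
    (6,2)@(13, 5): e=[93,7,59] → █
    (7,2)@(15, 5): e=[105,25,29] → █
    (8,2)@(17, 5): e=[117,43,-1] → ·
    (5,3)@(11, 7): e=[63,15,81] → █
    (8,3)@(17, 7): e=[99,69,-9] → ·
    (3,4)@(7, 9): e=[21,5,133] → █
    (4,4)@(9, 9): e=[33,23,103] → █
    (8,4)@(17, 9): e=[81,95,-17] → ·
    (3,5)@(7, 11): e=[3,31,125] → █
    (8,5)@(17, 11): e=[63,121,-25] → ·
    (3,6)@(7, 13): e=[-15,57,117] → ·
  covered (19 px):
    · · · · · · · · ·
    · · · · · · · · █
    · · · · · · █ █ ·
    · · · · · █ █ █ ·
    · · · █ █ █ █ █ ·
    · · · █ █ █ █ █ ·
    · · · · · █ █ · ·
    · · · · · · █ · ·
    · · · · · · · · ·
    · · · · · · · · ·
T1:
  2·area = 152  (B↔C swapped to make it positive)
  edge (2, 20)→(0, 8): d=(-2,-12) inclusive
  edge (0, 8)→(12, 4): d=(12,-4) inclusive
  edge (12, 4)→(2, 20): d=(-10,16) inclusive
    (7,1)@(15, 3): e=[190,0,-38] → ·  [on edge]
    (4,2)@(9, 5): e=[114,0,38] → █  [on edge]
    (5,2)@(11, 5): e=[138,8,6] → █
    (6,2)@(13, 5): e=[162,16,-26] → ·
    (1,3)@(3, 7): e=[38,0,114] → █  [on edge]
    (2,3)@(5, 7): e=[62,8,82] → █
    (3,3)@(7, 7): e=[86,16,50] → █
    (5,3)@(11, 7): e=[134,32,-14] → ·
    (0,4)@(1, 9): e=[10,16,126] → █
    (4,4)@(9, 9): e=[106,48,-2] → ·
    (0,5)@(1, 11): e=[6,40,106] → █
    (4,5)@(9, 11): e=[102,72,-22] → ·
  covered (20 px):
    · · · · · · · · ·
    · · · · · · · · ·
    · · · · █ █ · · ·
    · █ █ █ █ · · · ·
    █ █ █ █ · · · · ·
    █ █ █ █ · · · · ·
    █ █ █ · · · · · ·
    · █ █ · · · · · ·
    · █ · · · · · · ·
    · · · · · · · · ·

Final: [41,73,45]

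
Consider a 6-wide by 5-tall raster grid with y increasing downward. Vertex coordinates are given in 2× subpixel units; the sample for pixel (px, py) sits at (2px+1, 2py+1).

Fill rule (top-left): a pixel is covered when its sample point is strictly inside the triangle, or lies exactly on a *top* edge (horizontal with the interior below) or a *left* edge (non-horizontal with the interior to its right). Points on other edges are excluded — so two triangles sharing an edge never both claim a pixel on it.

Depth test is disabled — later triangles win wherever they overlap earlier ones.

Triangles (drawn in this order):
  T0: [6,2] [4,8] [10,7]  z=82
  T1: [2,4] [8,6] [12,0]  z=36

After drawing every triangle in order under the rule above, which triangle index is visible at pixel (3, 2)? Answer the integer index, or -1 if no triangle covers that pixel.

T0:
  2·area = 34  (B↔C swapped to make it positive)
  edge (6, 2)→(10, 7): d=(4,5) right/bottom  bias=-1
  edge (10, 7)→(4, 8): d=(-6,1) right/bottom  bias=-1
  edge (4, 8)→(6, 2): d=(2,-6) top-left  bias=+0
    (2,2)@(5, 5): e=[17,17,0] → #  [on edge]
    (3,2)@(7, 5): e=[7,15,12] → #
    (4,2)@(9, 5): e=[-3,13,24] → ·
    (2,3)@(5, 7): e=[25,5,4] → #
    (4,3)@(9, 7): e=[5,1,28] → #
    (5,3)@(11, 7): e=[-5,-1,40] → ·
    (2,4)@(5, 9): e=[33,-7,8] → ·
    (3,4)@(7, 9): e=[23,-9,20] → ·
    (4,4)@(9, 9): e=[13,-11,32] → ·
  covered (5 px):
    · · · · · ·
    · · · · · ·
    · · # # · ·
    · · # # # ·
    · · · · · ·
T1:
  2·area = 44  (B↔C swapped to make it positive)
  edge (2, 4)→(12, 0): d=(10,-4) top-left  bias=+0
  edge (12, 0)→(8, 6): d=(-4,6) right/bottom  bias=-1
  edge (8, 6)→(2, 4): d=(-6,-2) top-left  bias=+0
    (5,0)@(11, 1): e=[6,2,36] → #
    (2,1)@(5, 3): e=[2,30,12] → #
    (3,1)@(7, 3): e=[10,18,16] → #
    (4,1)@(9, 3): e=[18,6,20] → #
    (5,1)@(11, 3): e=[26,-6,24] → ·
    (2,2)@(5, 5): e=[22,22,0] → #  [on edge]
    (4,2)@(9, 5): e=[38,-2,8] → ·
    (2,3)@(5, 7): e=[42,14,-12] → ·
    (3,3)@(7, 7): e=[50,2,-8] → ·
    (5,3)@(11, 7): e=[66,-22,0] → ·  [on edge]
  covered (6 px):
    · · · · · #
    · · # # # ·
    · · # # · ·
    · · · · · ·
    · · · · · ·

Z-buffer (winner per pixel, '.' = empty):
  . . . . . 1
  . . 1 1 1 .
  . . 1 1 . .
  . . 0 0 0 .
  . . . . . .

Result: 1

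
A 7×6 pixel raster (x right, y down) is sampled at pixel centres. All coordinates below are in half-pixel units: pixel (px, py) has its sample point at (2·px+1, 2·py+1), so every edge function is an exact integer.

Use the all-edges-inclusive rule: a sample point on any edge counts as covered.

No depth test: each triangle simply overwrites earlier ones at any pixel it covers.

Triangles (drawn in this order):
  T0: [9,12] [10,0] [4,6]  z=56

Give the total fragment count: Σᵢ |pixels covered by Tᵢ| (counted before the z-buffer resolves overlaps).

T0:
  2·area = 66  (B↔C swapped to make it positive)
  edge (9, 12)→(4, 6): d=(-5,-6) inclusive
  edge (4, 6)→(10, 0): d=(6,-6) inclusive
  edge (10, 0)→(9, 12): d=(-1,12) inclusive
    (4,0)@(9, 1): e=[55,0,11] → X  [on edge]
    (5,0)@(11, 1): e=[67,12,-13] → .
    (3,1)@(7, 3): e=[33,0,33] → X  [on edge]
    (5,1)@(11, 3): e=[57,24,-15] → .
    (2,2)@(5, 5): e=[11,0,55] → X  [on edge]
    (5,2)@(11, 5): e=[47,36,-17] → .
    (1,3)@(3, 7): e=[-11,0,77] → .  [on edge]
    (2,3)@(5, 7): e=[1,12,53] → X
    (5,3)@(11, 7): e=[37,48,-19] → .
    (0,4)@(1, 9): e=[-33,0,99] → .  [on edge]
    (2,4)@(5, 9): e=[-9,24,51] → .
    (3,4)@(7, 9): e=[3,36,27] → X
  covered (12 px):
    . . . . X . .
    . . . X X . .
    . . X X X . .
    . . X X X . .
    . . . X X . .
    . . . . X . .

Result: 12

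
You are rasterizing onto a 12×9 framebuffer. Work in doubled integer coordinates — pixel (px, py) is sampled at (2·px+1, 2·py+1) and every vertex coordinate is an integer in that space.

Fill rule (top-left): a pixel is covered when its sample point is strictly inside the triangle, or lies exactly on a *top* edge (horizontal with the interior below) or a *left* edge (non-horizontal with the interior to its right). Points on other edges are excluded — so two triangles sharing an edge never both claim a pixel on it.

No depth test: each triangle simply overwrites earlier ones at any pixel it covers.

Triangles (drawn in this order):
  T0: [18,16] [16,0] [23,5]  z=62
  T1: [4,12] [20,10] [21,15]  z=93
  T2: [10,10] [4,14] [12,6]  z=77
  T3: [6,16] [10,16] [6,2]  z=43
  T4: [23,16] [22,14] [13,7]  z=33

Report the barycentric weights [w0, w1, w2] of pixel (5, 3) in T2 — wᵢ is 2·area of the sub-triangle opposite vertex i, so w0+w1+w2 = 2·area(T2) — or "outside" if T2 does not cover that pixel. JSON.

T0:
  2·area = 102
  edge (18, 16)→(16, 0): d=(-2,-16) top-left  bias=+0
  edge (16, 0)→(23, 5): d=(7,5) right/bottom  bias=-1
  edge (23, 5)→(18, 16): d=(-5,11) right/bottom  bias=-1
    (8,0)@(17, 1): e=[14,2,86] → X
    (9,0)@(19, 1): e=[46,-8,64] → .
    (8,1)@(17, 3): e=[10,16,76] → X
    (9,1)@(19, 3): e=[42,6,54] → X
    (10,1)@(21, 3): e=[74,-4,32] → .
    (8,2)@(17, 5): e=[6,30,66] → X
    (10,2)@(21, 5): e=[70,10,22] → X
    (11,2)@(23, 5): e=[102,0,0] → .  [on edge]
    (8,3)@(17, 7): e=[2,44,56] → X
    (11,3)@(23, 7): e=[98,14,-10] → .
    (8,4)@(17, 9): e=[-2,58,46] → .
    (9,4)@(19, 9): e=[30,48,24] → X
  covered (13 px):
    . . . . . . . . X . . .
    . . . . . . . . X X . .
    . . . . . . . . X X X .
    . . . . . . . . X X X .
    . . . . . . . . . X X .
    . . . . . . . . . X . .
    . . . . . . . . . X . .
    . . . . . . . . . . . .
    . . . . . . . . . . . .
T1:
  2·area = 82
  edge (4, 12)→(20, 10): d=(16,-2) top-left  bias=+0
  edge (20, 10)→(21, 15): d=(1,5) right/bottom  bias=-1
  edge (21, 15)→(4, 12): d=(-17,-3) top-left  bias=+0
    (9,2)@(19, 5): e=[-82,0,164] → .  [on edge]
    (6,5)@(13, 11): e=[2,36,44] → X
    (7,5)@(15, 11): e=[6,26,50] → X
    (8,5)@(17, 11): e=[10,16,56] → X
    (9,5)@(19, 11): e=[14,6,62] → X
    (10,5)@(21, 11): e=[18,-4,68] → .
    (5,6)@(11, 13): e=[30,48,4] → X
    (10,6)@(21, 13): e=[50,-2,34] → .
    (5,7)@(11, 15): e=[62,50,-30] → .
    (6,7)@(13, 15): e=[66,40,-24] → .
    (7,7)@(15, 15): e=[70,30,-18] → .
    (8,7)@(17, 15): e=[74,20,-12] → .
    (10,7)@(21, 15): e=[82,0,0] → .  [on edge]
  covered (9 px):
    . . . . . . . . . . . .
    . . . . . . . . . . . .
    . . . . . . . . . . . .
    . . . . . . . . . . . .
    . . . . . . . . . . . .
    . . . . . . X X X X . .
    . . . . . X X X X X . .
    . . . . . . . . . . . .
    . . . . . . . . . . . .
T2:
  2·area = 16
  edge (10, 10)→(4, 14): d=(-6,4) right/bottom  bias=-1
  edge (4, 14)→(12, 6): d=(8,-8) top-left  bias=+0
  edge (12, 6)→(10, 10): d=(-2,4) right/bottom  bias=-1
    (8,0)@(17, 1): e=[26,0,-10] → .  [on edge]
    (7,1)@(15, 3): e=[22,0,-6] → .  [on edge]
    (6,2)@(13, 5): e=[18,0,-2] → .  [on edge]
    (5,3)@(11, 7): e=[14,0,2] → X  [on edge]
    (6,3)@(13, 7): e=[6,16,-6] → .
    (4,4)@(9, 9): e=[10,0,6] → X  [on edge]
    (5,4)@(11, 9): e=[2,16,-2] → .
    (3,5)@(7, 11): e=[6,0,10] → X  [on edge]
    (4,5)@(9, 11): e=[-2,16,2] → .
    (2,6)@(5, 13): e=[2,0,14] → X  [on edge]
    (3,6)@(7, 13): e=[-6,16,6] → .
    (1,7)@(3, 15): e=[-2,0,18] → .  [on edge]
    (0,8)@(1, 17): e=[-6,0,22] → .  [on edge]
  covered (4 px):
    . . . . . . . . . . . .
    . . . . . . . . . . . .
    . . . . . . . . . . . .
    . . . . . X . . . . . .
    . . . . X . . . . . . .
    . . . X . . . . . . . .
    . . X . . . . . . . . .
    . . . . . . . . . . . .
    . . . . . . . . . . . .
T3:
  2·area = 56  (B↔C swapped to make it positive)
  edge (6, 16)→(6, 2): d=(0,-14) top-left  bias=+0
  edge (6, 2)→(10, 16): d=(4,14) right/bottom  bias=-1
  edge (10, 16)→(6, 16): d=(-4,0) right/bottom  bias=-1
    (3,3)@(7, 7): e=[14,6,36] → X
    (4,3)@(9, 7): e=[42,-22,36] → .
    (3,4)@(7, 9): e=[14,14,28] → X
    (4,4)@(9, 9): e=[42,-14,28] → .
    (3,5)@(7, 11): e=[14,22,20] → X
    (4,5)@(9, 11): e=[42,-6,20] → .
    (3,6)@(7, 13): e=[14,30,12] → X
    (4,6)@(9, 13): e=[42,2,12] → X
    (5,6)@(11, 13): e=[70,-26,12] → .
    (3,7)@(7, 15): e=[14,38,4] → X
    (5,7)@(11, 15): e=[70,-18,4] → .
    (3,8)@(7, 17): e=[14,46,-4] → .
  covered (7 px):
    . . . . . . . . . . . .
    . . . . . . . . . . . .
    . . . . . . . . . . . .
    . . . X . . . . . . . .
    . . . X . . . . . . . .
    . . . X . . . . . . . .
    . . . X X . . . . . . .
    . . . X X . . . . . . .
    . . . . . . . . . . . .
T4:
  2·area = 11  (B↔C swapped to make it positive)
  edge (23, 16)→(13, 7): d=(-10,-9) top-left  bias=+0
  edge (13, 7)→(22, 14): d=(9,7) right/bottom  bias=-1
  edge (22, 14)→(23, 16): d=(1,2) right/bottom  bias=-1
    (6,3)@(13, 7): e=[0,0,11] → .  [on edge]
  covered (0 px):
    . . . . . . . . . . . .
    . . . . . . . . . . . .
    . . . . . . . . . . . .
    . . . . . . . . . . . .
    . . . . . . . . . . . .
    . . . . . . . . . . . .
    . . . . . . . . . . . .
    . . . . . . . . . . . .
    . . . . . . . . . . . .

Answer: [0,2,14]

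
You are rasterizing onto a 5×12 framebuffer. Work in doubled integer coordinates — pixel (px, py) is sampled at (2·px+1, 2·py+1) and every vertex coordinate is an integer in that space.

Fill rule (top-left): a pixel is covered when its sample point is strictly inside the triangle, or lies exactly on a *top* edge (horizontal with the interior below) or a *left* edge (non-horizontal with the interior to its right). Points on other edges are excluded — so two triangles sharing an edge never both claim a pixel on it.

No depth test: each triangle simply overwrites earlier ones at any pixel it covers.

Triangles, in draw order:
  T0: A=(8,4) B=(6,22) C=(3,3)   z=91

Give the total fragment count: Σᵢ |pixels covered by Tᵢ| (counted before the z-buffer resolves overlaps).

T0:
  2·area = 92
  edge (8, 4)→(6, 22): d=(-2,18) right/bottom  bias=-1
  edge (6, 22)→(3, 3): d=(-3,-19) top-left  bias=+0
  edge (3, 3)→(8, 4): d=(5,1) right/bottom  bias=-1
    (1,1)@(3, 3): e=[92,0,0] → ·  [on edge]
    (2,2)@(5, 5): e=[52,32,8] → #
    (3,2)@(7, 5): e=[16,70,6] → #
    (4,2)@(9, 5): e=[-20,108,4] → ·
    (2,3)@(5, 7): e=[48,26,18] → #
    (4,3)@(9, 7): e=[-24,102,14] → ·
    (2,4)@(5, 9): e=[44,20,28] → #
    (4,4)@(9, 9): e=[-28,96,24] → ·
    (2,5)@(5, 11): e=[40,14,38] → #
    (4,5)@(9, 11): e=[-32,90,34] → ·
    (2,6)@(5, 13): e=[36,8,48] → #
    (3,6)@(7, 13): e=[0,46,46] → ·  [on edge]
  covered (10 px):
    · · · · ·
    · · · · ·
    · · # # ·
    · · # # ·
    · · # # ·
    · · # # ·
    · · # · ·
    · · # · ·
    · · · · ·
    · · · · ·
    · · · · ·
    · · · · ·

Result: 10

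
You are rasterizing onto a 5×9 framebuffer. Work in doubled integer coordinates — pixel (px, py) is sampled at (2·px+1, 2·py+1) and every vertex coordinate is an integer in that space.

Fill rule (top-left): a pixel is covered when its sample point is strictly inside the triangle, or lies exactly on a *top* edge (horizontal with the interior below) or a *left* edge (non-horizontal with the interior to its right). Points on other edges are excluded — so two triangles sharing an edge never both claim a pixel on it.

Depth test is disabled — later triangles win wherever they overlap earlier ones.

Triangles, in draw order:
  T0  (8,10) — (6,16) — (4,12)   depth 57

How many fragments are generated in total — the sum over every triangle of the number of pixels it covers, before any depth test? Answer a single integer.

T0:
  2·area = 20
  edge (8, 10)→(6, 16): d=(-2,6) right/bottom  bias=-1
  edge (6, 16)→(4, 12): d=(-2,-4) top-left  bias=+0
  edge (4, 12)→(8, 10): d=(4,-2) top-left  bias=+0
    (4,3)@(9, 7): e=[0,30,-10] → ·  [on edge]
    (3,5)@(7, 11): e=[4,14,2] → █
    (4,5)@(9, 11): e=[-8,22,6] → ·
    (2,6)@(5, 13): e=[12,2,6] → █
    (3,6)@(7, 13): e=[0,10,10] → ·  [on edge]
    (2,7)@(5, 15): e=[8,-2,14] → ·
  covered (2 px):
    · · · · ·
    · · · · ·
    · · · · ·
    · · · · ·
    · · · · ·
    · · · █ ·
    · · █ · ·
    · · · · ·
    · · · · ·

Answer: 2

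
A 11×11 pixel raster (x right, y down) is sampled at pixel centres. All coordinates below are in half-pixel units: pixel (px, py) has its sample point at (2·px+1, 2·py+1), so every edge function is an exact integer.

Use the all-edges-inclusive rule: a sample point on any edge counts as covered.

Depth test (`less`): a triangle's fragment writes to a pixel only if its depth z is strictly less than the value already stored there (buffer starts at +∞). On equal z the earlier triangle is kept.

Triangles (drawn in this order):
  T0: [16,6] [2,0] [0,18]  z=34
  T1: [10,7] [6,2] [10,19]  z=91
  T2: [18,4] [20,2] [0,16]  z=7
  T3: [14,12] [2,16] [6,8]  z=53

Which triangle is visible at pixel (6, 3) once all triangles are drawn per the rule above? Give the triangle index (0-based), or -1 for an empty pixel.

T0:
  2·area = 264  (B↔C swapped to make it positive)
  edge (16, 6)→(0, 18): d=(-16,12) inclusive
  edge (0, 18)→(2, 0): d=(2,-18) inclusive
  edge (2, 0)→(16, 6): d=(14,6) inclusive
    (1,0)@(3, 1): e=[236,20,8] → X
    (2,0)@(5, 1): e=[212,56,-4] → .
    (1,1)@(3, 3): e=[204,24,36] → X
    (2,1)@(5, 3): e=[180,60,24] → X
    (3,1)@(7, 3): e=[156,96,12] → X
    (4,1)@(9, 3): e=[132,132,0] → X  [on edge]
    (5,1)@(11, 3): e=[108,168,-12] → .
    (1,2)@(3, 5): e=[172,28,64] → X
    (5,2)@(11, 5): e=[76,172,16] → X
    (6,2)@(13, 5): e=[52,208,4] → X
    (7,2)@(15, 5): e=[28,244,-8] → .
    (1,3)@(3, 7): e=[140,32,92] → X
    (0,4)@(1, 9): e=[132,0,132] → X  [on edge]
  covered (34 px):
    . X . . . . . . . . .
    . X X X X . . . . . .
    . X X X X X X . . . .
    . X X X X X X . . . .
    X X X X X X . . . . .
    X X X X X . . . . . .
    X X X . . . . . . . .
    X X . . . . . . . . .
    X . . . . . . . . . .
    . . . . . . . . . . .
    . . . . . . . . . . .
T1:
  2·area = 48  (B↔C swapped to make it positive)
  edge (10, 7)→(10, 19): d=(0,12) inclusive
  edge (10, 19)→(6, 2): d=(-4,-17) inclusive
  edge (6, 2)→(10, 7): d=(4,5) inclusive
    (3,2)@(7, 5): e=[36,5,7] → X
    (4,2)@(9, 5): e=[12,39,-3] → .
    (3,3)@(7, 7): e=[36,-3,15] → .
    (4,3)@(9, 7): e=[12,31,5] → X
    (5,3)@(11, 7): e=[-12,65,-5] → .
    (4,4)@(9, 9): e=[12,23,13] → X
    (5,4)@(11, 9): e=[-12,57,3] → .
    (4,5)@(9, 11): e=[12,15,21] → X
    (5,5)@(11, 11): e=[-12,49,11] → .
    (4,6)@(9, 13): e=[12,7,29] → X
    (5,6)@(11, 13): e=[-12,41,19] → .
    (4,7)@(9, 15): e=[12,-1,37] → .
  covered (5 px):
    . . . . . . . . . . .
    . . . . . . . . . . .
    . . . X . . . . . . .
    . . . . X . . . . . .
    . . . . X . . . . . .
    . . . . X . . . . . .
    . . . . X . . . . . .
    . . . . . . . . . . .
    . . . . . . . . . . .
    . . . . . . . . . . .
    . . . . . . . . . . .
T2:
  2·area = 12  (B↔C swapped to make it positive)
  edge (18, 4)→(0, 16): d=(-18,12) inclusive
  edge (0, 16)→(20, 2): d=(20,-14) inclusive
  edge (20, 2)→(18, 4): d=(-2,2) inclusive
    (10,0)@(21, 1): e=[18,-6,0] → .  [on edge]
    (9,1)@(19, 3): e=[6,6,0] → X  [on edge]
    (10,1)@(21, 3): e=[-18,34,-4] → .
    (8,2)@(17, 5): e=[-6,18,0] → .  [on edge]
    (9,2)@(19, 5): e=[-30,46,-4] → .
    (6,3)@(13, 7): e=[6,2,4] → X
    (7,3)@(15, 7): e=[-18,30,0] → .  [on edge]
    (6,4)@(13, 9): e=[-30,42,0] → .  [on edge]
    (5,5)@(11, 11): e=[-42,54,0] → .  [on edge]
    (4,6)@(9, 13): e=[-54,66,0] → .  [on edge]
    (3,7)@(7, 15): e=[-66,78,0] → .  [on edge]
    (2,8)@(5, 17): e=[-78,90,0] → .  [on edge]
    (1,9)@(3, 19): e=[-90,102,0] → .  [on edge]
    (0,10)@(1, 21): e=[-102,114,0] → .  [on edge]
  covered (2 px):
    . . . . . . . . . . .
    . . . . . . . . . X .
    . . . . . . . . . . .
    . . . . . . X . . . .
    . . . . . . . . . . .
    . . . . . . . . . . .
    . . . . . . . . . . .
    . . . . . . . . . . .
    . . . . . . . . . . .
    . . . . . . . . . . .
    . . . . . . . . . . .
T3:
  2·area = 80
  edge (14, 12)→(2, 16): d=(-12,4) inclusive
  edge (2, 16)→(6, 8): d=(4,-8) inclusive
  edge (6, 8)→(14, 12): d=(8,4) inclusive
    (3,4)@(7, 9): e=[64,12,4] → X
    (4,4)@(9, 9): e=[56,28,-4] → .
    (2,5)@(5, 11): e=[48,4,28] → X
    (4,5)@(9, 11): e=[32,36,12] → X
    (5,5)@(11, 11): e=[24,52,4] → X
    (6,5)@(13, 11): e=[16,68,-4] → .
    (8,5)@(17, 11): e=[0,100,-20] → .  [on edge]
    (2,6)@(5, 13): e=[24,12,44] → X
    (5,6)@(11, 13): e=[0,60,20] → X  [on edge]
    (6,6)@(13, 13): e=[-8,76,12] → .
    (1,7)@(3, 15): e=[8,4,68] → X
    (2,7)@(5, 15): e=[0,20,60] → X  [on edge]
  covered (11 px):
    . . . . . . . . . . .
    . . . . . . . . . . .
    . . . . . . . . . . .
    . . . . . . . . . . .
    . . . X . . . . . . .
    . . X X X X . . . . .
    . . X X X X . . . . .
    . X X . . . . . . . .
    . . . . . . . . . . .
    . . . . . . . . . . .
    . . . . . . . . . . .

Z-buffer (winner per pixel, '.' = empty):
  . 0 . . . . . . . . .
  . 0 0 0 0 . . . . 2 .
  . 0 0 0 0 0 0 . . . .
  . 0 0 0 0 0 2 . . . .
  0 0 0 0 0 0 . . . . .
  0 0 0 0 0 3 . . . . .
  0 0 0 3 3 3 . . . . .
  0 0 3 . . . . . . . .
  0 . . . . . . . . . .
  . . . . . . . . . . .
  . . . . . . . . . . .

Result: 2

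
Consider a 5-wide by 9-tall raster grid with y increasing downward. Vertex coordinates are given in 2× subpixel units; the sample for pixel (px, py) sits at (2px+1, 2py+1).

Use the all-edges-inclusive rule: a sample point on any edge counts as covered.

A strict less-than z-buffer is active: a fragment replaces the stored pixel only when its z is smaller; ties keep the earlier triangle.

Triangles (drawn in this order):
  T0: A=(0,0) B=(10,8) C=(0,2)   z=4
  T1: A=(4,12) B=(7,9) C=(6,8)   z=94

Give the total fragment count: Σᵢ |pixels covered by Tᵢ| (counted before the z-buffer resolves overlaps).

T0:
  2·area = 20
  edge (0, 0)→(10, 8): d=(10,8) inclusive
  edge (10, 8)→(0, 2): d=(-10,-6) inclusive
  edge (0, 2)→(0, 0): d=(0,-2) inclusive
    (0,0)@(1, 1): e=[2,16,2] → #
    (1,0)@(3, 1): e=[-14,28,6] → ·
    (0,1)@(1, 3): e=[22,-4,2] → ·
    (1,1)@(3, 3): e=[6,8,6] → #
    (2,1)@(5, 3): e=[-10,20,10] → ·
    (1,2)@(3, 5): e=[26,-12,6] → ·
    (2,2)@(5, 5): e=[10,0,10] → #  [on edge]
    (3,2)@(7, 5): e=[-6,12,14] → ·
    (2,3)@(5, 7): e=[30,-20,10] → ·
  covered (3 px):
    # · · · ·
    · # · · ·
    · · # · ·
    · · · · ·
    · · · · ·
    · · · · ·
    · · · · ·
    · · · · ·
    · · · · ·
T1:
  2·area = 6  (B↔C swapped to make it positive)
  edge (4, 12)→(6, 8): d=(2,-4) inclusive
  edge (6, 8)→(7, 9): d=(1,1) inclusive
  edge (7, 9)→(4, 12): d=(-3,3) inclusive
    (0,1)@(1, 3): e=[-30,0,36] → ·  [on edge]
    (1,2)@(3, 5): e=[-18,0,24] → ·  [on edge]
    (2,3)@(5, 7): e=[-6,0,12] → ·  [on edge]
    (4,3)@(9, 7): e=[10,-4,0] → ·  [on edge]
    (3,4)@(7, 9): e=[6,0,0] → #  [on edge]
    (4,4)@(9, 9): e=[14,-2,-6] → ·
    (2,5)@(5, 11): e=[2,4,0] → #  [on edge]
    (3,5)@(7, 11): e=[10,2,-6] → ·
    (4,5)@(9, 11): e=[18,0,-12] → ·  [on edge]
    (1,6)@(3, 13): e=[-2,8,0] → ·  [on edge]
    (2,6)@(5, 13): e=[6,6,-6] → ·
    (0,7)@(1, 15): e=[-6,12,0] → ·  [on edge]
  covered (2 px):
    · · · · ·
    · · · · ·
    · · · · ·
    · · · · ·
    · · · # ·
    · · # · ·
    · · · · ·
    · · · · ·
    · · · · ·

Final: 5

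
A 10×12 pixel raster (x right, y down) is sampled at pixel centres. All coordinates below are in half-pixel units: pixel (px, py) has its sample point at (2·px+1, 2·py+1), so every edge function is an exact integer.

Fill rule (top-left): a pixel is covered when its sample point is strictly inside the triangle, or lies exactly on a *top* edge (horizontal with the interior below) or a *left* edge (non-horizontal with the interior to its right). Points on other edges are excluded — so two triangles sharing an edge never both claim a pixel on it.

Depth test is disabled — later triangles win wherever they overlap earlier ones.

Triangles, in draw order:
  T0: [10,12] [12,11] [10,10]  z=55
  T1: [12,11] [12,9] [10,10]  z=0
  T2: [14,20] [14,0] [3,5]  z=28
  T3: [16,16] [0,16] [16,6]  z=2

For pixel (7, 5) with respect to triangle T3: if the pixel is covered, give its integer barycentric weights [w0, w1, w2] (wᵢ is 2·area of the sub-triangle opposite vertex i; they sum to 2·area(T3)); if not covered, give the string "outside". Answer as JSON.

T0:
  2·area = 4  (B↔C swapped to make it positive)
  edge (10, 12)→(10, 10): d=(0,-2) top-left  bias=+0
  edge (10, 10)→(12, 11): d=(2,1) right/bottom  bias=-1
  edge (12, 11)→(10, 12): d=(-2,1) right/bottom  bias=-1
    (5,5)@(11, 11): e=[2,1,1] → X
    (6,5)@(13, 11): e=[6,-1,-1] → .
    (5,6)@(11, 13): e=[2,5,-3] → .
  covered (1 px):
    . . . . . . . . . .
    . . . . . . . . . .
    . . . . . . . . . .
    . . . . . . . . . .
    . . . . . . . . . .
    . . . . . X . . . .
    . . . . . . . . . .
    . . . . . . . . . .
    . . . . . . . . . .
    . . . . . . . . . .
    . . . . . . . . . .
    . . . . . . . . . .
T1:
  2·area = 4  (B↔C swapped to make it positive)
  edge (12, 11)→(10, 10): d=(-2,-1) top-left  bias=+0
  edge (10, 10)→(12, 9): d=(2,-1) top-left  bias=+0
  edge (12, 9)→(12, 11): d=(0,2) right/bottom  bias=-1
  covered (0 px):
    . . . . . . . . . .
    . . . . . . . . . .
    . . . . . . . . . .
    . . . . . . . . . .
    . . . . . . . . . .
    . . . . . . . . . .
    . . . . . . . . . .
    . . . . . . . . . .
    . . . . . . . . . .
    . . . . . . . . . .
    . . . . . . . . . .
    . . . . . . . . . .
T2:
  2·area = 220  (B↔C swapped to make it positive)
  edge (14, 20)→(3, 5): d=(-11,-15) top-left  bias=+0
  edge (3, 5)→(14, 0): d=(11,-5) top-left  bias=+0
  edge (14, 0)→(14, 20): d=(0,20) right/bottom  bias=-1
    (6,0)@(13, 1): e=[194,6,20] → X
    (7,0)@(15, 1): e=[224,16,-20] → .
    (4,1)@(9, 3): e=[112,8,100] → X
    (5,1)@(11, 3): e=[142,18,60] → X
    (7,1)@(15, 3): e=[202,38,-20] → .
    (1,2)@(3, 5): e=[0,0,220] → X  [on edge]
    (2,2)@(5, 5): e=[30,10,180] → X
    (3,2)@(7, 5): e=[60,20,140] → X
    (7,2)@(15, 5): e=[180,60,-20] → .
    (1,3)@(3, 7): e=[-22,22,220] → .
    (2,3)@(5, 7): e=[8,32,180] → X
    (7,3)@(15, 7): e=[158,82,-20] → .
  covered (28 px):
    . . . . . . X . . .
    . . . . X X X . . .
    . X X X X X X . . .
    . . X X X X X . . .
    . . . X X X X . . .
    . . . . X X X . . .
    . . . . X X X . . .
    . . . . . X X . . .
    . . . . . . X . . .
    . . . . . . . . . .
    . . . . . . . . . .
    . . . . . . . . . .
T3:
  2·area = 160
  edge (16, 16)→(0, 16): d=(-16,0) right/bottom  bias=-1
  edge (0, 16)→(16, 6): d=(16,-10) top-left  bias=+0
  edge (16, 6)→(16, 16): d=(0,10) right/bottom  bias=-1
    (7,3)@(15, 7): e=[144,6,10] → X
    (8,3)@(17, 7): e=[144,26,-10] → .
    (6,4)@(13, 9): e=[112,18,30] → X
    (8,4)@(17, 9): e=[112,58,-10] → .
    (4,5)@(9, 11): e=[80,10,70] → X
    (5,5)@(11, 11): e=[80,30,50] → X
    (8,5)@(17, 11): e=[80,90,-10] → .
    (2,6)@(5, 13): e=[48,2,110] → X
    (3,6)@(7, 13): e=[48,22,90] → X
    (8,6)@(17, 13): e=[48,122,-10] → .
    (1,7)@(3, 15): e=[16,14,130] → X
    (8,7)@(17, 15): e=[16,154,-10] → .
  covered (20 px):
    . . . . . . . . . .
    . . . . . . . . . .
    . . . . . . . . . .
    . . . . . . . X . .
    . . . . . . X X . .
    . . . . X X X X . .
    . . X X X X X X . .
    . X X X X X X X . .
    . . . . . . . . . .
    . . . . . . . . . .
    . . . . . . . . . .
    . . . . . . . . . .

Result: [70,10,80]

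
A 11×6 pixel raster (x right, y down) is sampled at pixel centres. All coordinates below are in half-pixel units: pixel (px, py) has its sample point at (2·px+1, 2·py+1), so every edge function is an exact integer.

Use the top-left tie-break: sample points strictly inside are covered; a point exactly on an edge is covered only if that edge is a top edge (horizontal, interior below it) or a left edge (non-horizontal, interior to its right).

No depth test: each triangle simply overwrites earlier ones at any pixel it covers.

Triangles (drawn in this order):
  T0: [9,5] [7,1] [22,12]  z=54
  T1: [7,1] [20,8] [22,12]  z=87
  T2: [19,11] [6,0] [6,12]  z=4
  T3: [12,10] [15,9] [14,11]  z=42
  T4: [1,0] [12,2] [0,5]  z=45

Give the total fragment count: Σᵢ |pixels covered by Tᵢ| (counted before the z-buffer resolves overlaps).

T0:
  2·area = 38
  edge (9, 5)→(7, 1): d=(-2,-4) top-left  bias=+0
  edge (7, 1)→(22, 12): d=(15,11) right/bottom  bias=-1
  edge (22, 12)→(9, 5): d=(-13,-7) top-left  bias=+0
    (3,0)@(7, 1): e=[0,0,38] → .  [on edge]
    (4,1)@(9, 3): e=[4,8,26] → X
    (5,1)@(11, 3): e=[12,-14,40] → .
    (4,2)@(9, 5): e=[0,38,0] → X  [on edge]
    (5,2)@(11, 5): e=[8,16,14] → X
    (6,2)@(13, 5): e=[16,-6,28] → .
    (4,3)@(9, 7): e=[-4,68,-26] → .
    (5,3)@(11, 7): e=[4,46,-12] → .
    (6,3)@(13, 7): e=[12,24,2] → X
    (7,3)@(15, 7): e=[20,2,16] → X
    (8,3)@(17, 7): e=[28,-20,30] → .
    (5,4)@(11, 9): e=[0,76,-38] → .  [on edge]
  covered (6 px):
    . . . . . . . . . . .
    . . . . X . . . . . .
    . . . . X X . . . . .
    . . . . . . X X . . .
    . . . . . . . . X . .
    . . . . . . . . . . .
T1:
  2·area = 38
  edge (7, 1)→(20, 8): d=(13,7) right/bottom  bias=-1
  edge (20, 8)→(22, 12): d=(2,4) right/bottom  bias=-1
  edge (22, 12)→(7, 1): d=(-15,-11) top-left  bias=+0
    (3,0)@(7, 1): e=[0,38,0] → .  [on edge]
    (6,2)@(13, 5): e=[10,22,6] → X
    (7,2)@(15, 5): e=[-4,14,28] → .
    (6,3)@(13, 7): e=[36,26,-24] → .
    (8,3)@(17, 7): e=[8,10,20] → X
    (9,3)@(19, 7): e=[-6,2,42] → .
    (8,4)@(17, 9): e=[34,14,-10] → .
    (9,4)@(19, 9): e=[20,6,12] → X
    (10,4)@(21, 9): e=[6,-2,34] → .
    (9,5)@(19, 11): e=[46,10,-18] → .
    (10,5)@(21, 11): e=[32,2,4] → X
  covered (4 px):
    . . . . . . . . . . .
    . . . . . . . . . . .
    . . . . . . X . . . .
    . . . . . . . . X . .
    . . . . . . . . . X .
    . . . . . . . . . . X
T2:
  2·area = 156  (B↔C swapped to make it positive)
  edge (19, 11)→(6, 12): d=(-13,1) right/bottom  bias=-1
  edge (6, 12)→(6, 0): d=(0,-12) top-left  bias=+0
  edge (6, 0)→(19, 11): d=(13,11) right/bottom  bias=-1
    (3,0)@(7, 1): e=[142,12,2] → X
    (4,0)@(9, 1): e=[140,36,-20] → .
    (3,1)@(7, 3): e=[116,12,28] → X
    (4,1)@(9, 3): e=[114,36,6] → X
    (5,1)@(11, 3): e=[112,60,-16] → .
    (3,2)@(7, 5): e=[90,12,54] → X
    (5,2)@(11, 5): e=[86,60,10] → X
    (6,2)@(13, 5): e=[84,84,-12] → .
    (3,3)@(7, 7): e=[64,12,80] → X
    (6,3)@(13, 7): e=[58,84,14] → X
    (7,3)@(15, 7): e=[56,108,-8] → .
    (3,4)@(7, 9): e=[38,12,106] → X
    (9,5)@(19, 11): e=[0,156,0] → .  [on edge]
  covered (21 px):
    . . . X . . . . . . .
    . . . X X . . . . . .
    . . . X X X . . . . .
    . . . X X X X . . . .
    . . . X X X X X . . .
    . . . X X X X X X . .
T3:
  2·area = 5
  edge (12, 10)→(15, 9): d=(3,-1) top-left  bias=+0
  edge (15, 9)→(14, 11): d=(-1,2) right/bottom  bias=-1
  edge (14, 11)→(12, 10): d=(-2,-1) top-left  bias=+0
    (9,0)@(19, 1): e=[-20,0,25] → .  [on edge]
    (8,2)@(17, 5): e=[-10,0,15] → .  [on edge]
    (10,3)@(21, 7): e=[0,-10,15] → .  [on edge]
    (7,4)@(15, 9): e=[0,0,5] → .  [on edge]
    (4,5)@(9, 11): e=[0,10,-5] → .  [on edge]
  covered (0 px):
    . . . . . . . . . . .
    . . . . . . . . . . .
    . . . . . . . . . . .
    . . . . . . . . . . .
    . . . . . . . . . . .
    . . . . . . . . . . .
T4:
  2·area = 57
  edge (1, 0)→(12, 2): d=(11,2) right/bottom  bias=-1
  edge (12, 2)→(0, 5): d=(-12,3) right/bottom  bias=-1
  edge (0, 5)→(1, 0): d=(1,-5) top-left  bias=+0
    (0,0)@(1, 1): e=[11,45,1] → X
    (1,0)@(3, 1): e=[7,39,11] → X
    (2,0)@(5, 1): e=[3,33,21] → X
    (3,0)@(7, 1): e=[-1,27,31] → .
    (0,1)@(1, 3): e=[33,21,3] → X
    (3,1)@(7, 3): e=[21,3,33] → X
    (4,1)@(9, 3): e=[17,-3,43] → .
    (0,2)@(1, 5): e=[55,-3,5] → .
    (1,2)@(3, 5): e=[51,-9,15] → .
    (2,2)@(5, 5): e=[47,-15,25] → .
    (3,2)@(7, 5): e=[43,-21,35] → .
  covered (7 px):
    X X X . . . . . . . .
    X X X X . . . . . . .
    . . . . . . . . . . .
    . . . . . . . . . . .
    . . . . . . . . . . .
    . . . . . . . . . . .

Result: 38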